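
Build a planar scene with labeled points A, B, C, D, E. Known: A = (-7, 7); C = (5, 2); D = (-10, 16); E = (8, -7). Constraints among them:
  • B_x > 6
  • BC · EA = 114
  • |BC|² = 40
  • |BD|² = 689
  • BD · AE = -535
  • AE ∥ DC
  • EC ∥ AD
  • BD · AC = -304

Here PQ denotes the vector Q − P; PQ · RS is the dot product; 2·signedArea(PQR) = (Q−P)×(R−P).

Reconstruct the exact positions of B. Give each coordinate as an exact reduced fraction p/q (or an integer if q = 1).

1. B_x = 7  [BC · EA = 114 ∩ BD · AC = -304]
2. B_y = -4  [BC · EA = 114 ∩ BD · AC = -304]
   → B = (7, -4)

B = (7, -4)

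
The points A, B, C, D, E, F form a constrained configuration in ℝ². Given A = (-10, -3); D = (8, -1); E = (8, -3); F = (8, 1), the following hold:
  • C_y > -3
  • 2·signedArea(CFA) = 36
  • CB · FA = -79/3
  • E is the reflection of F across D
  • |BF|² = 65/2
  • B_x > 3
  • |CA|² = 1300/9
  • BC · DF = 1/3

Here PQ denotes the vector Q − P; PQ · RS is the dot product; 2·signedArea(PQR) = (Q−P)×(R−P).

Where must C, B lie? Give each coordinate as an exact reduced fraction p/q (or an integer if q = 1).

B = (7/2, -5/2)
C = (2, -7/3)

1. C_x = 2  [line 4·x + -18·y + -50 = 0 ∩ |CA|² = 1300/9]
2. C_y = -7/3  [line 4·x + -18·y + -50 = 0 ∩ |CA|² = 1300/9]
   → C = (2, -7/3)
3. B_x = 7/2  [CB · FA = -79/3 ∩ BC · DF = 1/3]
4. B_y = -5/2  [CB · FA = -79/3 ∩ BC · DF = 1/3]
   → B = (7/2, -5/2)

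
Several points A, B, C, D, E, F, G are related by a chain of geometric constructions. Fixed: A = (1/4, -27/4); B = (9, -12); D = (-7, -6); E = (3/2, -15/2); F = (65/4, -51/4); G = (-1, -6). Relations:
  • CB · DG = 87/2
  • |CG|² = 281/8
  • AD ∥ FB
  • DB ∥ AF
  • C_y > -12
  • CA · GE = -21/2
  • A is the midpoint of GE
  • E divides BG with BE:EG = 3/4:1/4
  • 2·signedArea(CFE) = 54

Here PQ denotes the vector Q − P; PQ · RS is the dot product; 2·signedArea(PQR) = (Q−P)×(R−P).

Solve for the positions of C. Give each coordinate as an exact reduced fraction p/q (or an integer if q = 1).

1. C_x = 7/4  [CA · GE = -21/2 ∩ CB · DG = 87/2]
2. C_y = -45/4  [CA · GE = -21/2 ∩ CB · DG = 87/2]
   → C = (7/4, -45/4)

C = (7/4, -45/4)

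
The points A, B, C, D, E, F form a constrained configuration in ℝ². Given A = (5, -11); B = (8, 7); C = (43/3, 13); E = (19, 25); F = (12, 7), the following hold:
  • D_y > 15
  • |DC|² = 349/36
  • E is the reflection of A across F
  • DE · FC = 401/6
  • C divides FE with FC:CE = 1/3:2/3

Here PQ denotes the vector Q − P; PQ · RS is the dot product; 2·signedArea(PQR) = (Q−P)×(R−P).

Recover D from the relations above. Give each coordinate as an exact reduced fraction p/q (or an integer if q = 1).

1. D_x = 27/2  [line -7/3·x + -6·y + 255/2 = 0 ∩ |DC|² = 349/36]
2. D_y = 16  [line -7/3·x + -6·y + 255/2 = 0 ∩ |DC|² = 349/36]
   → D = (27/2, 16)

D = (27/2, 16)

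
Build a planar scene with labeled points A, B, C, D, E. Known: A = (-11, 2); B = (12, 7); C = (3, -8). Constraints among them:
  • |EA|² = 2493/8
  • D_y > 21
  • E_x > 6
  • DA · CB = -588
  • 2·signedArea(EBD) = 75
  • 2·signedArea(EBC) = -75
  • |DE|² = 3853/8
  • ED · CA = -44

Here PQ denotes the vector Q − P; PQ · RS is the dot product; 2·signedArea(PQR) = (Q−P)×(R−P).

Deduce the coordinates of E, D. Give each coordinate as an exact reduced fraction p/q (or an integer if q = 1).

1. E_x = 25/4  [line 15·x + -9·y + -42 = 0 ∩ |EA|² = 2493/8]
2. E_y = 23/4  [line 15·x + -9·y + -42 = 0 ∩ |EA|² = 2493/8]
   → E = (25/4, 23/4)
3. D_x = 21  [DA · CB = -588 ∩ 2·signedArea(EBD) = 75]
4. D_y = 22  [DA · CB = -588 ∩ 2·signedArea(EBD) = 75]
   → D = (21, 22)

D = (21, 22)
E = (25/4, 23/4)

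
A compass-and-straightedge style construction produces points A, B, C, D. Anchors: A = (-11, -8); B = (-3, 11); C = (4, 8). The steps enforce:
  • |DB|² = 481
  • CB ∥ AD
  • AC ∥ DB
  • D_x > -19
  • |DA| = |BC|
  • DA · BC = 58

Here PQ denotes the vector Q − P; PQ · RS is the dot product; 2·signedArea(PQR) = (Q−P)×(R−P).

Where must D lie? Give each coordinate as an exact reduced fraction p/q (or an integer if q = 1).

D = (-18, -5)

1. D_x = -18  [AC ∥ DB ∩ CB ∥ AD]
2. D_y = -5  [AC ∥ DB ∩ CB ∥ AD]
   → D = (-18, -5)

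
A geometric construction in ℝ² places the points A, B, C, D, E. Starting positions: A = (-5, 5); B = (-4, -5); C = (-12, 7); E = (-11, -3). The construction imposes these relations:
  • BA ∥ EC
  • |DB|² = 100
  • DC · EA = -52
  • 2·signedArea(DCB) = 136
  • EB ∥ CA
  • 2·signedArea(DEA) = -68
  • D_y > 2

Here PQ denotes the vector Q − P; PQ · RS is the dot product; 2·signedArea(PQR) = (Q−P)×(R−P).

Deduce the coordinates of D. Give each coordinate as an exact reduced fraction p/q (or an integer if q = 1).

D = (2, 3)

1. D_x = 2  [2·signedArea(DCB) = 136 ∩ DC · EA = -52]
2. D_y = 3  [2·signedArea(DCB) = 136 ∩ DC · EA = -52]
   → D = (2, 3)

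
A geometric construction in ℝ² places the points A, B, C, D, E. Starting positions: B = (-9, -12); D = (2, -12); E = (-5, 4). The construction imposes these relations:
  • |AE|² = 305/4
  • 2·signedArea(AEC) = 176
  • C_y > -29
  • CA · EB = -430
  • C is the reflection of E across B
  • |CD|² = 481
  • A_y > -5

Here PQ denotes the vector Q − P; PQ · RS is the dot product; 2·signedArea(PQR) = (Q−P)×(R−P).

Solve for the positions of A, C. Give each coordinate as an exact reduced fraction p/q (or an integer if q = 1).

1. C_x = -13  [C is the reflection of E across B]
2. C_y = -28  [C is the reflection of E across B]
   → C = (-13, -28)
3. A_x = -3/2  [2·signedArea(AEC) = 176 ∩ CA · EB = -430]
4. A_y = -4  [2·signedArea(AEC) = 176 ∩ CA · EB = -430]
   → A = (-3/2, -4)

A = (-3/2, -4)
C = (-13, -28)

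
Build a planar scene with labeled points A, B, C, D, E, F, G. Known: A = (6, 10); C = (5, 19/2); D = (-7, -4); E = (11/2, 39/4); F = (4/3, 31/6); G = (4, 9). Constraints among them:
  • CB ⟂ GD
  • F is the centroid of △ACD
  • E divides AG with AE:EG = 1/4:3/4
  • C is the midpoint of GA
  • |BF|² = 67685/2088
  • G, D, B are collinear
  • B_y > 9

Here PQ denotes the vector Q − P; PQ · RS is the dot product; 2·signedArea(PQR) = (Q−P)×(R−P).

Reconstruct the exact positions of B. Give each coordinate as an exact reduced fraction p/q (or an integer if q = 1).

B = (541/116, 1135/116)

1. B_x = 541/116  [G, D, B are collinear ∩ CB ⟂ GD]
2. B_y = 1135/116  [G, D, B are collinear ∩ CB ⟂ GD]
   → B = (541/116, 1135/116)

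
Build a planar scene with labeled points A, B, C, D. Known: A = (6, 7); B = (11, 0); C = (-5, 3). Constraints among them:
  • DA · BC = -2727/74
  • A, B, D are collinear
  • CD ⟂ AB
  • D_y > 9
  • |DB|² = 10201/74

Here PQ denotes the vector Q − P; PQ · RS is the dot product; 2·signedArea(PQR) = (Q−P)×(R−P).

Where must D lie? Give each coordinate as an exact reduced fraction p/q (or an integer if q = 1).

D = (309/74, 707/74)

1. D_x = 309/74  [A, B, D are collinear ∩ CD ⟂ AB]
2. D_y = 707/74  [A, B, D are collinear ∩ CD ⟂ AB]
   → D = (309/74, 707/74)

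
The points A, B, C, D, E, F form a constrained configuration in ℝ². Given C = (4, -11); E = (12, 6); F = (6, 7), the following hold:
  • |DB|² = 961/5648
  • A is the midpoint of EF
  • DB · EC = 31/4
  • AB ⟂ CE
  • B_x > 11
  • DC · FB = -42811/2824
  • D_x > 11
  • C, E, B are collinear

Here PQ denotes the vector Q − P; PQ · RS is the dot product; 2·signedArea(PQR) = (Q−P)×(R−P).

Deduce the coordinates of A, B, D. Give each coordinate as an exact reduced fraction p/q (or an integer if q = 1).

1. A_x = 9  [A is the midpoint of EF]
2. A_y = 13/2  [A is the midpoint of EF]
   → A = (9, 13/2)
3. B_x = 4112/353  [C, E, B are collinear ∩ AB ⟂ CE]
4. B_y = 3709/706  [C, E, B are collinear ∩ AB ⟂ CE]
   → B = (4112/353, 3709/706)
5. D_x = 4174/353  [DB · EC = 31/4 ∩ DC · FB = -42811/2824]
6. D_y = 7945/1412  [DB · EC = 31/4 ∩ DC · FB = -42811/2824]
   → D = (4174/353, 7945/1412)

A = (9, 13/2)
B = (4112/353, 3709/706)
D = (4174/353, 7945/1412)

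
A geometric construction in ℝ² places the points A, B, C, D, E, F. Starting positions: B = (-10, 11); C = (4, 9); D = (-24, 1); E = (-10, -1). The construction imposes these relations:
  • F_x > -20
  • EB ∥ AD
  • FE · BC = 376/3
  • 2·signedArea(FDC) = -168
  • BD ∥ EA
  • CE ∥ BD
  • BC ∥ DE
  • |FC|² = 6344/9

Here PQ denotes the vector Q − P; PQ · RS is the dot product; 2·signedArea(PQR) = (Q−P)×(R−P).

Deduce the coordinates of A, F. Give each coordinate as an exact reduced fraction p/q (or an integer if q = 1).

1. A_x = -24  [EB ∥ AD ∩ BD ∥ EA]
2. A_y = -11  [EB ∥ AD ∩ BD ∥ EA]
   → A = (-24, -11)
3. F_x = -58/3  [2·signedArea(FDC) = -168 ∩ FE · BC = 376/3]
4. F_y = -11/3  [2·signedArea(FDC) = -168 ∩ FE · BC = 376/3]
   → F = (-58/3, -11/3)

A = (-24, -11)
F = (-58/3, -11/3)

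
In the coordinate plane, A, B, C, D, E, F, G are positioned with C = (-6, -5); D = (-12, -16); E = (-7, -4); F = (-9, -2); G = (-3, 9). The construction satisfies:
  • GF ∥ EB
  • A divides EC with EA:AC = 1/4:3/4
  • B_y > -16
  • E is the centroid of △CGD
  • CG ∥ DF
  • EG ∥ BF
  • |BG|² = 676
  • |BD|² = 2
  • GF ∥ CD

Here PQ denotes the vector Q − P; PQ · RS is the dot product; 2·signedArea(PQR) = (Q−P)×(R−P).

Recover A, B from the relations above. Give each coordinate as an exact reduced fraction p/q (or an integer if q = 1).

A = (-27/4, -17/4)
B = (-13, -15)

1. A_x = -27/4  [A divides EC with EA:AC = 1/4:3/4]
2. A_y = -17/4  [A divides EC with EA:AC = 1/4:3/4]
   → A = (-27/4, -17/4)
3. B_x = -13  [EG ∥ BF ∩ GF ∥ EB]
4. B_y = -15  [EG ∥ BF ∩ GF ∥ EB]
   → B = (-13, -15)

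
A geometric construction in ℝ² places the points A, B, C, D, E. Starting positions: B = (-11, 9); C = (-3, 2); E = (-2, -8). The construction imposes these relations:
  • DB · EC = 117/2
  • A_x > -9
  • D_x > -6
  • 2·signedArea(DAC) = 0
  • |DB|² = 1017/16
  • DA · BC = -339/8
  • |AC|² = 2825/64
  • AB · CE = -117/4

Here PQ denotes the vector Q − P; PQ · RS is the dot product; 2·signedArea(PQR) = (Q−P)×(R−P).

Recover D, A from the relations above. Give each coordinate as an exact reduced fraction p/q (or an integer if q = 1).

1. D_x = -5  [line 1·x + -10·y + 85/2 = 0 ∩ |DB|² = 1017/16]
2. D_y = 15/4  [line 1·x + -10·y + 85/2 = 0 ∩ |DB|² = 1017/16]
   → D = (-5, 15/4)
3. A_x = -8  [2·signedArea(DAC) = 0 ∩ AB · CE = -117/4]
4. A_y = 51/8  [2·signedArea(DAC) = 0 ∩ AB · CE = -117/4]
   → A = (-8, 51/8)

A = (-8, 51/8)
D = (-5, 15/4)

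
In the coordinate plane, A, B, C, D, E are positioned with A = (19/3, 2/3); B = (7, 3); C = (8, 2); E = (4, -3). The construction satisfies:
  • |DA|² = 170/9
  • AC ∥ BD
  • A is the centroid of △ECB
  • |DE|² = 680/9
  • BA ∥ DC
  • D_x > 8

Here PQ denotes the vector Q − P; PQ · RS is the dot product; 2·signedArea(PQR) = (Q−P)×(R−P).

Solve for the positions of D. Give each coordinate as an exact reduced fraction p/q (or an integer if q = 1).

1. D_x = 26/3  [BA ∥ DC ∩ AC ∥ BD]
2. D_y = 13/3  [BA ∥ DC ∩ AC ∥ BD]
   → D = (26/3, 13/3)

D = (26/3, 13/3)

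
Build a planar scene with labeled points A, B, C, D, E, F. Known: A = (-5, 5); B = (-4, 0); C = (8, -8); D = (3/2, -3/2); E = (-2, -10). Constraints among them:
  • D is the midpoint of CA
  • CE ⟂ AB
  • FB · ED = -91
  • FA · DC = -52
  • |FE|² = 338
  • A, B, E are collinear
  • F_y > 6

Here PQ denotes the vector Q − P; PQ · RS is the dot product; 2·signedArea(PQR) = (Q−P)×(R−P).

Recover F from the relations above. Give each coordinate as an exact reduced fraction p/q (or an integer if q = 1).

1. F_x = 5  [FB · ED = -91 ∩ FA · DC = -52]
2. F_y = 7  [FB · ED = -91 ∩ FA · DC = -52]
   → F = (5, 7)

F = (5, 7)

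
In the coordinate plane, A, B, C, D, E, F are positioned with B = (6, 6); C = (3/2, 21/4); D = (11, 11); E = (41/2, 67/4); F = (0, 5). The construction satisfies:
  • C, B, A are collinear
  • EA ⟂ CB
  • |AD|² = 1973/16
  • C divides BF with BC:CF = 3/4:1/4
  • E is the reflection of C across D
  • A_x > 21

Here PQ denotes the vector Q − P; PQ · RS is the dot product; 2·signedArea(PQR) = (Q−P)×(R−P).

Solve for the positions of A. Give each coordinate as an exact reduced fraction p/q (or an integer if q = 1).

A = (1617/74, 1279/148)

1. A_x = 1617/74  [C, B, A are collinear ∩ EA ⟂ CB]
2. A_y = 1279/148  [C, B, A are collinear ∩ EA ⟂ CB]
   → A = (1617/74, 1279/148)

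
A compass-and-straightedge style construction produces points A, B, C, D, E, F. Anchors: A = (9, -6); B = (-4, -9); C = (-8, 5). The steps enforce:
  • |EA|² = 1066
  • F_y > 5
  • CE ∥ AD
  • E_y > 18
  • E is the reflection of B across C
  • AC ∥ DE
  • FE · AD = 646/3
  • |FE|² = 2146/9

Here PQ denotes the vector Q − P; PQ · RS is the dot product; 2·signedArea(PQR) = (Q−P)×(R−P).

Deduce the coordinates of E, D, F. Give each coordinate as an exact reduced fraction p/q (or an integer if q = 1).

1. E_x = -12  [E is the reflection of B across C]
2. E_y = 19  [E is the reflection of B across C]
   → E = (-12, 19)
3. D_x = 5  [AC ∥ DE ∩ CE ∥ AD]
4. D_y = 8  [AC ∥ DE ∩ CE ∥ AD]
   → D = (5, 8)
5. F_x = -11/3  [line 4·x + -14·y + 296/3 = 0 ∩ |FE|² = 2146/9]
6. F_y = 6  [line 4·x + -14·y + 296/3 = 0 ∩ |FE|² = 2146/9]
   → F = (-11/3, 6)

D = (5, 8)
E = (-12, 19)
F = (-11/3, 6)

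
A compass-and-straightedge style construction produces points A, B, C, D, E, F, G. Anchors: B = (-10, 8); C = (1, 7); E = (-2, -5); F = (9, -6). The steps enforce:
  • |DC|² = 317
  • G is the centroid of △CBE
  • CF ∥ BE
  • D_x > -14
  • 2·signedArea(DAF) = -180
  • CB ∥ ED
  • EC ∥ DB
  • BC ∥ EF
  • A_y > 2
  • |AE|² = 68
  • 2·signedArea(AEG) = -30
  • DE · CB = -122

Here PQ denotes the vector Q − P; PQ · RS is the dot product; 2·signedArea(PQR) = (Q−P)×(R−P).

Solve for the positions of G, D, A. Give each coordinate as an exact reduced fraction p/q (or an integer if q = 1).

1. G_x = -11/3  [G is the centroid of △CBE]
2. G_y = 10/3  [G is the centroid of △CBE]
   → G = (-11/3, 10/3)
3. D_x = -13  [EC ∥ DB ∩ CB ∥ ED]
4. D_y = -4  [EC ∥ DB ∩ CB ∥ ED]
   → D = (-13, -4)
5. A_x = 0  [2·signedArea(AEG) = -30 ∩ 2·signedArea(DAF) = -180]
6. A_y = 3  [2·signedArea(AEG) = -30 ∩ 2·signedArea(DAF) = -180]
   → A = (0, 3)

A = (0, 3)
D = (-13, -4)
G = (-11/3, 10/3)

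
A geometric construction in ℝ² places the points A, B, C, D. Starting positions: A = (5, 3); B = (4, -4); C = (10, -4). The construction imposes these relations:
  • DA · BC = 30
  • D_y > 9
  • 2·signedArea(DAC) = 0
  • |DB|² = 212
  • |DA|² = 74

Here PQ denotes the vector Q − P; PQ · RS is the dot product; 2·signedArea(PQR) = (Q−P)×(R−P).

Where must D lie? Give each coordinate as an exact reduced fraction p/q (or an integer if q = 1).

1. D_x = 0  [2·signedArea(DAC) = 0 ∩ DA · BC = 30]
2. D_y = 10  [2·signedArea(DAC) = 0 ∩ DA · BC = 30]
   → D = (0, 10)

D = (0, 10)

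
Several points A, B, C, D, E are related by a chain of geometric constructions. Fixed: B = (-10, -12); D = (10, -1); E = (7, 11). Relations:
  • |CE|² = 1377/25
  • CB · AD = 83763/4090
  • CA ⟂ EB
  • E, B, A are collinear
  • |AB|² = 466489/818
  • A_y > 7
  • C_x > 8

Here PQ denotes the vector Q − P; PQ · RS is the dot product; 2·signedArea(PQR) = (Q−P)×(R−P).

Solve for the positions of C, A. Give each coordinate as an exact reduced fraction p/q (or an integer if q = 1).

A = (3431/818, 5893/818)
C = (44/5, 19/5)

1. A_x = 3431/818  [line 23·x + -17·y + 26 = 0 ∩ |AB|² = 466489/818]
2. A_y = 5893/818  [line 23·x + -17·y + 26 = 0 ∩ |AB|² = 466489/818]
   → A = (3431/818, 5893/818)
3. C_x = 44/5  [CB · AD = 83763/4090 ∩ CA ⟂ EB]
4. C_y = 19/5  [CB · AD = 83763/4090 ∩ CA ⟂ EB]
   → C = (44/5, 19/5)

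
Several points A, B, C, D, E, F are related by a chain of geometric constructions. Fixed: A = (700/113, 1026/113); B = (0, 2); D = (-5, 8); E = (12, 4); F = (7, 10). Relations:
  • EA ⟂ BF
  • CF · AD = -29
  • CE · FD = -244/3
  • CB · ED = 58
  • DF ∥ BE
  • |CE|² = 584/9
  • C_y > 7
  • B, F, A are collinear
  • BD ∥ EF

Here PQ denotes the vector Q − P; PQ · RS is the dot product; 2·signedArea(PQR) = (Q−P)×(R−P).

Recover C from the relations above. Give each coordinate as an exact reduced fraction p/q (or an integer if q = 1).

1. C_x = 14/3  [CF · AD = -29 ∩ CE · FD = -244/3]
2. C_y = 22/3  [CF · AD = -29 ∩ CE · FD = -244/3]
   → C = (14/3, 22/3)

C = (14/3, 22/3)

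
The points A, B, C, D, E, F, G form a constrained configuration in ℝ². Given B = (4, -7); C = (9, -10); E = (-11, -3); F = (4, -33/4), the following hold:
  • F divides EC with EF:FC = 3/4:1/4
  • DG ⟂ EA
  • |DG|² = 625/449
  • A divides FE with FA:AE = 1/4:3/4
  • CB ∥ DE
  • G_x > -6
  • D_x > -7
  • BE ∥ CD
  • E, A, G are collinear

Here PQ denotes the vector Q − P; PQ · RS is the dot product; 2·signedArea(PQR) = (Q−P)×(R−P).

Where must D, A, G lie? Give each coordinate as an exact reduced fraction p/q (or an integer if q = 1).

1. D_x = -6  [CB ∥ DE ∩ BE ∥ CD]
2. D_y = -6  [CB ∥ DE ∩ BE ∥ CD]
   → D = (-6, -6)
3. A_x = 1/4  [A divides FE with FA:AE = 1/4:3/4]
4. A_y = -111/16  [A divides FE with FA:AE = 1/4:3/4]
   → A = (1/4, -111/16)
5. G_x = -2519/449  [E, A, G are collinear ∩ DG ⟂ EA]
6. G_y = -2194/449  [E, A, G are collinear ∩ DG ⟂ EA]
   → G = (-2519/449, -2194/449)

A = (1/4, -111/16)
D = (-6, -6)
G = (-2519/449, -2194/449)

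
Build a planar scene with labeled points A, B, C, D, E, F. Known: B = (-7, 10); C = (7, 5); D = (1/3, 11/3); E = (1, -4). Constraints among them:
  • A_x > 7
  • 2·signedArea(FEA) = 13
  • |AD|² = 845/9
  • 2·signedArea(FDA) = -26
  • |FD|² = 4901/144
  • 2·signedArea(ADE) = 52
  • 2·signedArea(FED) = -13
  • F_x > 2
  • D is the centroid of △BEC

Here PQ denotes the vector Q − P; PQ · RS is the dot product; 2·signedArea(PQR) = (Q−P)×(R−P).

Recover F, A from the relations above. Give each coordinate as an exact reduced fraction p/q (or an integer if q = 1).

1. F_x = 5/2  [line -23/3·x + -2/3·y + 18 = 0 ∩ |FD|² = 4901/144]
2. F_y = -7/4  [line -23/3·x + -2/3·y + 18 = 0 ∩ |FD|² = 4901/144]
   → F = (5/2, -7/4)
3. A_x = 23/3  [2·signedArea(ADE) = 52 ∩ 2·signedArea(FDA) = -26]
4. A_y = -8/3  [2·signedArea(ADE) = 52 ∩ 2·signedArea(FDA) = -26]
   → A = (23/3, -8/3)

A = (23/3, -8/3)
F = (5/2, -7/4)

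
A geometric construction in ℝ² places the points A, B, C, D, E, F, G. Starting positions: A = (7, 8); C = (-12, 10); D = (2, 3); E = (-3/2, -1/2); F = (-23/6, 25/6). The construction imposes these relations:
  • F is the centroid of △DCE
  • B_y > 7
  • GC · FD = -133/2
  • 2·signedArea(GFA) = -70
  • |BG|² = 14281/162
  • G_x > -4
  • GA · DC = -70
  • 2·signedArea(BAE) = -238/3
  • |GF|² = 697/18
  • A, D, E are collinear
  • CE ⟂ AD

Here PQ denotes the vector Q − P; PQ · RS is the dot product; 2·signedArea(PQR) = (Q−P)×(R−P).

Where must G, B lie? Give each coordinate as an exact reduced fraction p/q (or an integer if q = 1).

1. G_x = -3  [GC · FD = -133/2 ∩ GA · DC = -70]
2. G_y = -2  [GC · FD = -133/2 ∩ GA · DC = -70]
   → G = (-3, -2)
3. B_x = -53/18  [line 17/2·x + -17/2·y + 527/6 = 0 ∩ |BG|² = 14281/162]
4. B_y = 133/18  [line 17/2·x + -17/2·y + 527/6 = 0 ∩ |BG|² = 14281/162]
   → B = (-53/18, 133/18)

B = (-53/18, 133/18)
G = (-3, -2)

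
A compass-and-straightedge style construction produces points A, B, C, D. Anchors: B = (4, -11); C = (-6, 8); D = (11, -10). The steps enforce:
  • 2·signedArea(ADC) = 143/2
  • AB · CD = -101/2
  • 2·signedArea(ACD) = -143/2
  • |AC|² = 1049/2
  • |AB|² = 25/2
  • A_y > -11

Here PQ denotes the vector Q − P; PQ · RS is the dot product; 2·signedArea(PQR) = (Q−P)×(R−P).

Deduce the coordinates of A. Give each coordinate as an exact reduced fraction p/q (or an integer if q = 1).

A = (15/2, -21/2)

1. A_x = 15/2  [2·signedArea(ACD) = -143/2 ∩ AB · CD = -101/2]
2. A_y = -21/2  [2·signedArea(ACD) = -143/2 ∩ AB · CD = -101/2]
   → A = (15/2, -21/2)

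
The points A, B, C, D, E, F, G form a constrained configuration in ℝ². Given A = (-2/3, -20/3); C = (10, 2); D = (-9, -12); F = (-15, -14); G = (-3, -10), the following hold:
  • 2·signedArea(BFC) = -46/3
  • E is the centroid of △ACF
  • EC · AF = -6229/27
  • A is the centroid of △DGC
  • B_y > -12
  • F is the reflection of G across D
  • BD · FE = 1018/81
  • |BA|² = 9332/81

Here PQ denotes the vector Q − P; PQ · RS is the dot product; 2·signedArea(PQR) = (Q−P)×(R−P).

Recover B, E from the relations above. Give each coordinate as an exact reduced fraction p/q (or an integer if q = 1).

1. E_x = -17/9  [E is the centroid of △ACF]
2. E_y = -56/9  [E is the centroid of △ACF]
   → E = (-17/9, -56/9)
3. B_x = -92/9  [BD · FE = 1018/81 ∩ 2·signedArea(BFC) = -46/3]
4. B_y = -104/9  [BD · FE = 1018/81 ∩ 2·signedArea(BFC) = -46/3]
   → B = (-92/9, -104/9)

B = (-92/9, -104/9)
E = (-17/9, -56/9)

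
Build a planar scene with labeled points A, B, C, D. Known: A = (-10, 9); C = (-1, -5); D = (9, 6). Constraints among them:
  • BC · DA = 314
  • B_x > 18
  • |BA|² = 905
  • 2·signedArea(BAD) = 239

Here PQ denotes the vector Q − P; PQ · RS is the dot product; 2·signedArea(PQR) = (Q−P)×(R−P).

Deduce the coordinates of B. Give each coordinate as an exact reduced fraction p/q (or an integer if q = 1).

1. B_x = 19  [2·signedArea(BAD) = 239 ∩ BC · DA = 314]
2. B_y = 17  [2·signedArea(BAD) = 239 ∩ BC · DA = 314]
   → B = (19, 17)

B = (19, 17)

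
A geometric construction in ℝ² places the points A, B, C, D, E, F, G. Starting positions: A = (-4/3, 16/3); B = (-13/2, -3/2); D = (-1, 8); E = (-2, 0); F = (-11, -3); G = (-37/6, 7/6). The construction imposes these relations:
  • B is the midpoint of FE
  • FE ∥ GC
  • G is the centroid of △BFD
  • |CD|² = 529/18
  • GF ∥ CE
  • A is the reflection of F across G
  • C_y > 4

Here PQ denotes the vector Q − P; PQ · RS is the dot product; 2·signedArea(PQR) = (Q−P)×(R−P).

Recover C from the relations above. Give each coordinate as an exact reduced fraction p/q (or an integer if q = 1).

C = (17/6, 25/6)

1. C_x = 17/6  [GF ∥ CE ∩ FE ∥ GC]
2. C_y = 25/6  [GF ∥ CE ∩ FE ∥ GC]
   → C = (17/6, 25/6)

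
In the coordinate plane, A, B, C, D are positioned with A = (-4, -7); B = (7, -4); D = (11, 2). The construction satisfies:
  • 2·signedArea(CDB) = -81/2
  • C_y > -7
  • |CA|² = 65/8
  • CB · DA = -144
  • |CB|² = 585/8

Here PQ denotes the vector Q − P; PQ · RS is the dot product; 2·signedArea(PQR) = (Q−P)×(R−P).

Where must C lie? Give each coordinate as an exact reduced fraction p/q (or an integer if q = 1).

C = (-5/4, -25/4)

1. C_x = -5/4  [CB · DA = -144 ∩ 2·signedArea(CDB) = -81/2]
2. C_y = -25/4  [CB · DA = -144 ∩ 2·signedArea(CDB) = -81/2]
   → C = (-5/4, -25/4)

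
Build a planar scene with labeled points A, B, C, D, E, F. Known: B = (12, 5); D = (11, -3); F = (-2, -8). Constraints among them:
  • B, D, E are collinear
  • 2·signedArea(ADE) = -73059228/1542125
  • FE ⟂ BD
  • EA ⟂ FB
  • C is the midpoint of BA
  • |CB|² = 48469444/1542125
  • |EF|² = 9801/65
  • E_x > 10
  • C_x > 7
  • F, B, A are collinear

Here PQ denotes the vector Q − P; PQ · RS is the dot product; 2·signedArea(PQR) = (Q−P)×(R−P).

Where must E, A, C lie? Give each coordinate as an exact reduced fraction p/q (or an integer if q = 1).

A = (89764/23725, -4799/1825)
C = (187232/23725, 2163/1825)
E = (662/65, -619/65)

1. E_x = 662/65  [B, D, E are collinear ∩ FE ⟂ BD]
2. E_y = -619/65  [B, D, E are collinear ∩ FE ⟂ BD]
   → E = (662/65, -619/65)
3. A_x = 89764/23725  [F, B, A are collinear ∩ EA ⟂ FB]
4. A_y = -4799/1825  [F, B, A are collinear ∩ EA ⟂ FB]
   → A = (89764/23725, -4799/1825)
5. C_x = 187232/23725  [C is the midpoint of BA]
6. C_y = 2163/1825  [C is the midpoint of BA]
   → C = (187232/23725, 2163/1825)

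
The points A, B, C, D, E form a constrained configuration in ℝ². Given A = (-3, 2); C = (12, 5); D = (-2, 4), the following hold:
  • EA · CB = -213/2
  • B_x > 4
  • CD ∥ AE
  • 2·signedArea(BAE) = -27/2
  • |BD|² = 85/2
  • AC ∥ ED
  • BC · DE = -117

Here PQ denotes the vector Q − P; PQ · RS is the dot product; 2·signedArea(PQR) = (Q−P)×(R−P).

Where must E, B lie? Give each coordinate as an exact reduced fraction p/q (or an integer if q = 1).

B = (9/2, 7/2)
E = (-17, 1)

1. E_x = -17  [AC ∥ ED ∩ CD ∥ AE]
2. E_y = 1  [AC ∥ ED ∩ CD ∥ AE]
   → E = (-17, 1)
3. B_x = 9/2  [2·signedArea(BAE) = -27/2 ∩ EA · CB = -213/2]
4. B_y = 7/2  [2·signedArea(BAE) = -27/2 ∩ EA · CB = -213/2]
   → B = (9/2, 7/2)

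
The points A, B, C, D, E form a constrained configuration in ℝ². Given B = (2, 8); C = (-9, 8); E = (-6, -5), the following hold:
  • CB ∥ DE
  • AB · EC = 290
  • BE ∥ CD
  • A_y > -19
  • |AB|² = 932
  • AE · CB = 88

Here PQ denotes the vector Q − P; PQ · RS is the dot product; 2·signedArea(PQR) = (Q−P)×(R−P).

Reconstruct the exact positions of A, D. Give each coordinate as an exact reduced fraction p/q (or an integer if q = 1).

A = (-14, -18)
D = (-17, -5)

1. A_x = -14  [AE · CB = 88 ∩ AB · EC = 290]
2. A_y = -18  [AE · CB = 88 ∩ AB · EC = 290]
   → A = (-14, -18)
3. D_x = -17  [CB ∥ DE ∩ BE ∥ CD]
4. D_y = -5  [CB ∥ DE ∩ BE ∥ CD]
   → D = (-17, -5)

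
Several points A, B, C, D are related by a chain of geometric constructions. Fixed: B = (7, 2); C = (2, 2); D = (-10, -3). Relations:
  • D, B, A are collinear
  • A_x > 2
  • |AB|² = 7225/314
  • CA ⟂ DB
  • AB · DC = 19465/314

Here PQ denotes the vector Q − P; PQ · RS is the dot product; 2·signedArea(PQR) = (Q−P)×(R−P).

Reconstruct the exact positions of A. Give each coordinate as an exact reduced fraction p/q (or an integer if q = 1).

1. A_x = 753/314  [D, B, A are collinear ∩ CA ⟂ DB]
2. A_y = 203/314  [D, B, A are collinear ∩ CA ⟂ DB]
   → A = (753/314, 203/314)

A = (753/314, 203/314)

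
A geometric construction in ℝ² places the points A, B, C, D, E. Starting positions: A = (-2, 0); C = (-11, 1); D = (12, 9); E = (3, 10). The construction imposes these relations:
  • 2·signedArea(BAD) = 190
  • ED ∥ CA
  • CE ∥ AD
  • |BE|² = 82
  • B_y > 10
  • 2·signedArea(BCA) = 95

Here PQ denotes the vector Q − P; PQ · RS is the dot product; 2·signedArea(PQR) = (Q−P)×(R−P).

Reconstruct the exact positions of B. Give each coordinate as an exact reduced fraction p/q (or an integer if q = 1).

1. B_x = -6  [2·signedArea(BAD) = 190 ∩ 2·signedArea(BCA) = 95]
2. B_y = 11  [2·signedArea(BAD) = 190 ∩ 2·signedArea(BCA) = 95]
   → B = (-6, 11)

B = (-6, 11)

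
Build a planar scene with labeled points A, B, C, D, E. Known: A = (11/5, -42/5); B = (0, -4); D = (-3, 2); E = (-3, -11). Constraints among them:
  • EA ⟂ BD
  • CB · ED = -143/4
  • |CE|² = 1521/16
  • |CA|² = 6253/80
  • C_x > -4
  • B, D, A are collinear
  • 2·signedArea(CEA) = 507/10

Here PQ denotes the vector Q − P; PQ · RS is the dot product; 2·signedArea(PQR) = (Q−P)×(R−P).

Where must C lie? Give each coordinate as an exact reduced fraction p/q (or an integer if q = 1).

1. C_x = -3  [CB · ED = -143/4 ∩ 2·signedArea(CEA) = 507/10]
2. C_y = -5/4  [CB · ED = -143/4 ∩ 2·signedArea(CEA) = 507/10]
   → C = (-3, -5/4)

C = (-3, -5/4)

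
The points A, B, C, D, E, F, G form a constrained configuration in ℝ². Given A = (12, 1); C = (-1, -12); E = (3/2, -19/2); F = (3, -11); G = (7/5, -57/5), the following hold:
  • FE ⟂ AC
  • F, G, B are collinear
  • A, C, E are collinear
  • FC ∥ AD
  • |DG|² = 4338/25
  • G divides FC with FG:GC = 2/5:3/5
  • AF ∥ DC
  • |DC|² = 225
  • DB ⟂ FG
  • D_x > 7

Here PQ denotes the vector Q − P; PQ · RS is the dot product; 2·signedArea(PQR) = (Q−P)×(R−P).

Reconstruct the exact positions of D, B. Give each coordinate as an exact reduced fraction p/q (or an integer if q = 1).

1. D_x = 8  [AF ∥ DC ∩ FC ∥ AD]
2. D_y = 0  [AF ∥ DC ∩ FC ∥ AD]
   → D = (8, 0)
3. B_x = 175/17  [F, G, B are collinear ∩ DB ⟂ FG]
4. B_y = -156/17  [F, G, B are collinear ∩ DB ⟂ FG]
   → B = (175/17, -156/17)

B = (175/17, -156/17)
D = (8, 0)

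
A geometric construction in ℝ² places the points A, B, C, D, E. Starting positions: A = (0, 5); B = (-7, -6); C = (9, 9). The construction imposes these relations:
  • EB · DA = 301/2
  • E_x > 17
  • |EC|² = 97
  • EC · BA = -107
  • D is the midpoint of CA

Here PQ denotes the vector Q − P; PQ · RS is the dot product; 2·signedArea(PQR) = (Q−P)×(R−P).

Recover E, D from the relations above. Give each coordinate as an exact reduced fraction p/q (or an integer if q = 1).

1. E_x = 18  [line -7·x + -11·y + 269 = 0 ∩ |EC|² = 97]
2. E_y = 13  [line -7·x + -11·y + 269 = 0 ∩ |EC|² = 97]
   → E = (18, 13)
3. D_x = 9/2  [D is the midpoint of CA]
4. D_y = 7  [D is the midpoint of CA]
   → D = (9/2, 7)

D = (9/2, 7)
E = (18, 13)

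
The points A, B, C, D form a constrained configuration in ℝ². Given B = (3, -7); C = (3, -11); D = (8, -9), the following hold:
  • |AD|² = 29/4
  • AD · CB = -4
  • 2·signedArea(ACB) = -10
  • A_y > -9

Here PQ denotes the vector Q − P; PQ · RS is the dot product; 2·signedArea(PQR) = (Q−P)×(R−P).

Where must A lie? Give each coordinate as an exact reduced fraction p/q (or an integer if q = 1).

1. A_x = 11/2  [AD · CB = -4 ∩ 2·signedArea(ACB) = -10]
2. A_y = -8  [AD · CB = -4 ∩ 2·signedArea(ACB) = -10]
   → A = (11/2, -8)

A = (11/2, -8)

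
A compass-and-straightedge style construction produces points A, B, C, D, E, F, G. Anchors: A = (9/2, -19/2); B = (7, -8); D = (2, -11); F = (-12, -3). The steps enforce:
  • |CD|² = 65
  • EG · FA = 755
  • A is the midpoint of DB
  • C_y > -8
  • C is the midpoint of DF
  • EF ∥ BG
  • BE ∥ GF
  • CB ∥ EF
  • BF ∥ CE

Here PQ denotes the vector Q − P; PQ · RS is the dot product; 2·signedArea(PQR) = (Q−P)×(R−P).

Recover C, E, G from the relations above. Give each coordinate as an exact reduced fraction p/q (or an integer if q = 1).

1. C_x = -5  [C is the midpoint of DF]
2. C_y = -7  [C is the midpoint of DF]
   → C = (-5, -7)
3. E_x = -24  [CB ∥ EF ∩ BF ∥ CE]
4. E_y = -2  [CB ∥ EF ∩ BF ∥ CE]
   → E = (-24, -2)
5. G_x = 19  [BE ∥ GF ∩ EF ∥ BG]
6. G_y = -9  [BE ∥ GF ∩ EF ∥ BG]
   → G = (19, -9)

C = (-5, -7)
E = (-24, -2)
G = (19, -9)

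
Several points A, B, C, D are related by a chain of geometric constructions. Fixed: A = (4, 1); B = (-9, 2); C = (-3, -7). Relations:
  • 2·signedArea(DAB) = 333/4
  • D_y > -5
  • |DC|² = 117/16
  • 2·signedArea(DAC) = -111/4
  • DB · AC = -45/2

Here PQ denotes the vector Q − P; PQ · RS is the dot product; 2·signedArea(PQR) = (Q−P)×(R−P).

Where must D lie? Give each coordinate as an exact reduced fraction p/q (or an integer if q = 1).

D = (-9/2, -19/4)

1. D_x = -9/2  [2·signedArea(DAC) = -111/4 ∩ 2·signedArea(DAB) = 333/4]
2. D_y = -19/4  [2·signedArea(DAC) = -111/4 ∩ 2·signedArea(DAB) = 333/4]
   → D = (-9/2, -19/4)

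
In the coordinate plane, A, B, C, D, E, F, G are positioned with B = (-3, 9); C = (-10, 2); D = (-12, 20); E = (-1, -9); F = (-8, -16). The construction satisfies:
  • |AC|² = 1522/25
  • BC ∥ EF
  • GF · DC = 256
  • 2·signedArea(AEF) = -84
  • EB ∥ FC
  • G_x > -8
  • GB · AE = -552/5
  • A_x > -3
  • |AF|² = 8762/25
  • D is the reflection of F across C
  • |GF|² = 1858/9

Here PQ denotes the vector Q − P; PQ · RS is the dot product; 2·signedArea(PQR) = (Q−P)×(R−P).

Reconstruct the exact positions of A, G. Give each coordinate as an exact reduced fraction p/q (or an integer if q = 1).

A = (-11/5, 9/5)
G = (-7, -5/3)

1. A_x = -11/5  [line 7·x + -7·y + 28 = 0 ∩ |AF|² = 8762/25]
2. A_y = 9/5  [line 7·x + -7·y + 28 = 0 ∩ |AF|² = 8762/25]
   → A = (-11/5, 9/5)
3. G_x = -7  [line -6/5·x + 54/5·y + 48/5 = 0 ∩ |GF|² = 1858/9]
4. G_y = -5/3  [line -6/5·x + 54/5·y + 48/5 = 0 ∩ |GF|² = 1858/9]
   → G = (-7, -5/3)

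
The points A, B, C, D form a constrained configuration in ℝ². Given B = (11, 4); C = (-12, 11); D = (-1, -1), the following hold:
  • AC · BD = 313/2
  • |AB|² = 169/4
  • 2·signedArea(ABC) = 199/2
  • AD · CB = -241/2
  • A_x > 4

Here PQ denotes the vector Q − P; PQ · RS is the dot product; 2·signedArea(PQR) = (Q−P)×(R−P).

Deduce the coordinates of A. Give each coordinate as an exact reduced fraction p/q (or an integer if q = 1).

A = (5, 3/2)

1. A_x = 5  [2·signedArea(ABC) = 199/2 ∩ AD · CB = -241/2]
2. A_y = 3/2  [2·signedArea(ABC) = 199/2 ∩ AD · CB = -241/2]
   → A = (5, 3/2)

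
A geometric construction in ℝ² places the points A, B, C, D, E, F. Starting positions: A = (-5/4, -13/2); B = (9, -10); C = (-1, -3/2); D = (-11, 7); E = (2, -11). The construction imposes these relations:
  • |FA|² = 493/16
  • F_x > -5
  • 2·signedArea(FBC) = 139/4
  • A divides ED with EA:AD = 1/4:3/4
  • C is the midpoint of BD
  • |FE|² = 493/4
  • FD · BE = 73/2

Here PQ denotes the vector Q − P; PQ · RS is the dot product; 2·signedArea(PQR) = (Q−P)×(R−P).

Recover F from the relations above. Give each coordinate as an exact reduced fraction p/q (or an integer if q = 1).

F = (-9/2, -2)

1. F_x = -9/2  [FD · BE = 73/2 ∩ 2·signedArea(FBC) = 139/4]
2. F_y = -2  [FD · BE = 73/2 ∩ 2·signedArea(FBC) = 139/4]
   → F = (-9/2, -2)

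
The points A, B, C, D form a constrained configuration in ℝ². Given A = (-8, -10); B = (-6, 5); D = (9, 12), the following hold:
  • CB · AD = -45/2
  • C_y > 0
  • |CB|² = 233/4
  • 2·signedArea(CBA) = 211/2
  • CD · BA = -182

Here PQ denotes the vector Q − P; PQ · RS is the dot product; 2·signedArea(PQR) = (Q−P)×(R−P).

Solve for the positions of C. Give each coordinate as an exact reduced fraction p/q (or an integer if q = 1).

C = (1/2, 1)

1. C_x = 1/2  [CD · BA = -182 ∩ 2·signedArea(CBA) = 211/2]
2. C_y = 1  [CD · BA = -182 ∩ 2·signedArea(CBA) = 211/2]
   → C = (1/2, 1)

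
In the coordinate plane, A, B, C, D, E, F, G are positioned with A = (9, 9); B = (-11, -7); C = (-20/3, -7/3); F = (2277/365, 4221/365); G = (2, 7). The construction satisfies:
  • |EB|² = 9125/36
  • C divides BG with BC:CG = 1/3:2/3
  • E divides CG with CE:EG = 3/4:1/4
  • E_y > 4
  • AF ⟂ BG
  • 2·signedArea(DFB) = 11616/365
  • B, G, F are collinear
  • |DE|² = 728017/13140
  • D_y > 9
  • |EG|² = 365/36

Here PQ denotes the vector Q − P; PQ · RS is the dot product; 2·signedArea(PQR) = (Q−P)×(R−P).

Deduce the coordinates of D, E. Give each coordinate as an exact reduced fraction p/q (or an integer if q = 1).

D = (6292/1095, 10061/1095)
E = (-1/6, 14/3)

1. E_x = -1/6  [E divides CG with CE:EG = 3/4:1/4]
2. E_y = 14/3  [E divides CG with CE:EG = 3/4:1/4]
   → E = (-1/6, 14/3)
3. D_x = 6292/1095  [line 6776/365·x + -6292/365·y + 18876/365 = 0 ∩ |DE|² = 728017/13140]
4. D_y = 10061/1095  [line 6776/365·x + -6292/365·y + 18876/365 = 0 ∩ |DE|² = 728017/13140]
   → D = (6292/1095, 10061/1095)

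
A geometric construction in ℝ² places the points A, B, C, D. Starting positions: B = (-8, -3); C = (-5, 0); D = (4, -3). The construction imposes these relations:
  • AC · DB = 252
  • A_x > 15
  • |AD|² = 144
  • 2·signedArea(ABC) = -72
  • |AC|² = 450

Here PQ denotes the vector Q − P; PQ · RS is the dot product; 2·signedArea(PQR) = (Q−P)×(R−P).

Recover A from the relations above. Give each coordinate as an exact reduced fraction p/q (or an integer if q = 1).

1. A_x = 16  [2·signedArea(ABC) = -72 ∩ AC · DB = 252]
2. A_y = -3  [2·signedArea(ABC) = -72 ∩ AC · DB = 252]
   → A = (16, -3)

A = (16, -3)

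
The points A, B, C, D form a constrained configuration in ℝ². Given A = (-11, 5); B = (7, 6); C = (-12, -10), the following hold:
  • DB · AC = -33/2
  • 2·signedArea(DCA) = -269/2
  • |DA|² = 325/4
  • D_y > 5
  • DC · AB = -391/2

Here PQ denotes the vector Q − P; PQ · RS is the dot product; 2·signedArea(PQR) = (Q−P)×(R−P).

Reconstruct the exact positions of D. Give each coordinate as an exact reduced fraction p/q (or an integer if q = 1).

D = (-2, 11/2)

1. D_x = -2  [DC · AB = -391/2 ∩ 2·signedArea(DCA) = -269/2]
2. D_y = 11/2  [DC · AB = -391/2 ∩ 2·signedArea(DCA) = -269/2]
   → D = (-2, 11/2)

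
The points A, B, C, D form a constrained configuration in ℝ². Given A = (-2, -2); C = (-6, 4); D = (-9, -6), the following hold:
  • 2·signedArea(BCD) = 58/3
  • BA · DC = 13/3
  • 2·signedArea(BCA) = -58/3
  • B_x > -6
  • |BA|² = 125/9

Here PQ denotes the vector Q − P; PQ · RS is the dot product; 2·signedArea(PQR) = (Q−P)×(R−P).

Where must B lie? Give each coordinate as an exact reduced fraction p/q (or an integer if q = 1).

1. B_x = -17/3  [2·signedArea(BCD) = 58/3 ∩ BA · DC = 13/3]
2. B_y = -4/3  [2·signedArea(BCD) = 58/3 ∩ BA · DC = 13/3]
   → B = (-17/3, -4/3)

B = (-17/3, -4/3)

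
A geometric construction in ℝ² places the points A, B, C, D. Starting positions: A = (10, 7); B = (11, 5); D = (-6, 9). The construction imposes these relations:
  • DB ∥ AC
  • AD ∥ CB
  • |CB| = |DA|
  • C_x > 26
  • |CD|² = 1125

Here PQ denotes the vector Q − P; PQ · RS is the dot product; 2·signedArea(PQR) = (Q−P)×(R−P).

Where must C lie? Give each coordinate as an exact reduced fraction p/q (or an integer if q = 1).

1. C_x = 27  [AD ∥ CB ∩ DB ∥ AC]
2. C_y = 3  [AD ∥ CB ∩ DB ∥ AC]
   → C = (27, 3)

C = (27, 3)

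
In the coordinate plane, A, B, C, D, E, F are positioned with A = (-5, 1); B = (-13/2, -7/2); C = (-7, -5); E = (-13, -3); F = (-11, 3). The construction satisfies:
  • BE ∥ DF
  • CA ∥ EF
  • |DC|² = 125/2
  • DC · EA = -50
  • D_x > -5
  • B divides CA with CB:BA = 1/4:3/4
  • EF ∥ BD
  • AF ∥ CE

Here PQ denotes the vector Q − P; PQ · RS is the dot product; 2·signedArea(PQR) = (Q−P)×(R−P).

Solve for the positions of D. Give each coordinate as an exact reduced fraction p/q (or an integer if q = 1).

D = (-9/2, 5/2)

1. D_x = -9/2  [BE ∥ DF ∩ EF ∥ BD]
2. D_y = 5/2  [BE ∥ DF ∩ EF ∥ BD]
   → D = (-9/2, 5/2)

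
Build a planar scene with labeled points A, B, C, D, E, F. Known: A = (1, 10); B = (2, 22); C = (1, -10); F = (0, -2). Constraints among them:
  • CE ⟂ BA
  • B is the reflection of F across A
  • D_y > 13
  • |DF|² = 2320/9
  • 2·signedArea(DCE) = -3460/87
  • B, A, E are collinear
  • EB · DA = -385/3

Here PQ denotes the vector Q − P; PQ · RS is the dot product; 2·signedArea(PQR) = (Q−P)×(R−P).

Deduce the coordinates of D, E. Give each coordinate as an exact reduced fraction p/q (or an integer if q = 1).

1. E_x = -19/29  [B, A, E are collinear ∩ CE ⟂ BA]
2. E_y = -286/29  [B, A, E are collinear ∩ CE ⟂ BA]
   → E = (-19/29, -286/29)
3. D_x = 4/3  [line -4/29·x + -48/29·y + 2032/87 = 0 ∩ |DF|² = 2320/9]
4. D_y = 14  [line -4/29·x + -48/29·y + 2032/87 = 0 ∩ |DF|² = 2320/9]
   → D = (4/3, 14)

D = (4/3, 14)
E = (-19/29, -286/29)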